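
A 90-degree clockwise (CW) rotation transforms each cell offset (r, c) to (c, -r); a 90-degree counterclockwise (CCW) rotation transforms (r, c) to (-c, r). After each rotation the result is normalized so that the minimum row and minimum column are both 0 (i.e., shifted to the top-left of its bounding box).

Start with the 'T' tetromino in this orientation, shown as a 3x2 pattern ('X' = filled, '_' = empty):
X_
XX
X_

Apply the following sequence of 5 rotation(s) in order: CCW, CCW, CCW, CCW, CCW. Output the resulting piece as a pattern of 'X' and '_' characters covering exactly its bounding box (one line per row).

Start:
X_
XX
X_
After rotation 1 (CCW):
_X_
XXX
After rotation 2 (CCW):
_X
XX
_X
After rotation 3 (CCW):
XXX
_X_
After rotation 4 (CCW):
X_
XX
X_
After rotation 5 (CCW):
_X_
XXX

Answer: _X_
XXX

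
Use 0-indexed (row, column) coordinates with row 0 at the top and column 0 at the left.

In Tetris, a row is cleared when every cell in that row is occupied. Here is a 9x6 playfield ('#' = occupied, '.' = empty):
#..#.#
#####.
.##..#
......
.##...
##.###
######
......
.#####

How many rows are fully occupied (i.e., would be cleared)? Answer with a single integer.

Answer: 1

Derivation:
Check each row:
  row 0: 3 empty cells -> not full
  row 1: 1 empty cell -> not full
  row 2: 3 empty cells -> not full
  row 3: 6 empty cells -> not full
  row 4: 4 empty cells -> not full
  row 5: 1 empty cell -> not full
  row 6: 0 empty cells -> FULL (clear)
  row 7: 6 empty cells -> not full
  row 8: 1 empty cell -> not full
Total rows cleared: 1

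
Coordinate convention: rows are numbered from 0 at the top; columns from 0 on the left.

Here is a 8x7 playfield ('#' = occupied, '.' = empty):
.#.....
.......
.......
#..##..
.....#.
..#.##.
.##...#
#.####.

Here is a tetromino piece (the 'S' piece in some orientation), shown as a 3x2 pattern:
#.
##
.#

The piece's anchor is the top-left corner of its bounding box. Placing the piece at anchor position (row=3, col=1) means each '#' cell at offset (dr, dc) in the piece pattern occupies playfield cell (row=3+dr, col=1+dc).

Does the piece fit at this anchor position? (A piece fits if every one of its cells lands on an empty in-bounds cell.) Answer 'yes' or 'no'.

Answer: no

Derivation:
Check each piece cell at anchor (3, 1):
  offset (0,0) -> (3,1): empty -> OK
  offset (1,0) -> (4,1): empty -> OK
  offset (1,1) -> (4,2): empty -> OK
  offset (2,1) -> (5,2): occupied ('#') -> FAIL
All cells valid: no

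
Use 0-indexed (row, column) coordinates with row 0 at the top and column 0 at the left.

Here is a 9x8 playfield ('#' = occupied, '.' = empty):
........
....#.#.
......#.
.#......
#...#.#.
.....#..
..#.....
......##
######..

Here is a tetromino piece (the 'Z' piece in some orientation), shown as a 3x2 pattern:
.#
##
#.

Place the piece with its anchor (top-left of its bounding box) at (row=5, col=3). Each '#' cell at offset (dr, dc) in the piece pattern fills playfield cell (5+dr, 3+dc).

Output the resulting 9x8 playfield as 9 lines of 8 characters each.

Fill (5+0,3+1) = (5,4)
Fill (5+1,3+0) = (6,3)
Fill (5+1,3+1) = (6,4)
Fill (5+2,3+0) = (7,3)

Answer: ........
....#.#.
......#.
.#......
#...#.#.
....##..
..###...
...#..##
######..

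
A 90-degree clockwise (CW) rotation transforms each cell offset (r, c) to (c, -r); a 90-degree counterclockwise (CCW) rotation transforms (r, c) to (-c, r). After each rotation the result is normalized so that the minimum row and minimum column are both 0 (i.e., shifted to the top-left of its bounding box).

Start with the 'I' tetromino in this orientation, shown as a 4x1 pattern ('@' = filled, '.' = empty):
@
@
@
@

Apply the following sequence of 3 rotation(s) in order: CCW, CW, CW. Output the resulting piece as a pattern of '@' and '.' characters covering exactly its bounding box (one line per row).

Answer: @@@@

Derivation:
Start:
@
@
@
@
After rotation 1 (CCW):
@@@@
After rotation 2 (CW):
@
@
@
@
After rotation 3 (CW):
@@@@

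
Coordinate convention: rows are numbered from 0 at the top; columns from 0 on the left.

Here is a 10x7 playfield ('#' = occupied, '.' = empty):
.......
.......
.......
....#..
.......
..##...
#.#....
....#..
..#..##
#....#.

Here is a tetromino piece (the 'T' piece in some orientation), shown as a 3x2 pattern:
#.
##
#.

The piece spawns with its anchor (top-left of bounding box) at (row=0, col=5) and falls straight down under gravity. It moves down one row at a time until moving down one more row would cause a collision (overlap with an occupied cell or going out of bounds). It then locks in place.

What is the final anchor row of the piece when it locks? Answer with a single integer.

Spawn at (row=0, col=5). Try each row:
  row 0: fits
  row 1: fits
  row 2: fits
  row 3: fits
  row 4: fits
  row 5: fits
  row 6: blocked -> lock at row 5

Answer: 5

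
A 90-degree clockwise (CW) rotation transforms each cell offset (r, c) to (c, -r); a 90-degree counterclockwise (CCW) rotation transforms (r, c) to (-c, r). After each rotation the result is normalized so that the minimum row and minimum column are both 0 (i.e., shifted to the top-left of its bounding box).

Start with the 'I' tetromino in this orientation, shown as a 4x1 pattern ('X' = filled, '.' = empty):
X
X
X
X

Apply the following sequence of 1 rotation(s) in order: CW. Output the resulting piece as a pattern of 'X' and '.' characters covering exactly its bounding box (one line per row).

Answer: XXXX

Derivation:
Start:
X
X
X
X
After rotation 1 (CW):
XXXX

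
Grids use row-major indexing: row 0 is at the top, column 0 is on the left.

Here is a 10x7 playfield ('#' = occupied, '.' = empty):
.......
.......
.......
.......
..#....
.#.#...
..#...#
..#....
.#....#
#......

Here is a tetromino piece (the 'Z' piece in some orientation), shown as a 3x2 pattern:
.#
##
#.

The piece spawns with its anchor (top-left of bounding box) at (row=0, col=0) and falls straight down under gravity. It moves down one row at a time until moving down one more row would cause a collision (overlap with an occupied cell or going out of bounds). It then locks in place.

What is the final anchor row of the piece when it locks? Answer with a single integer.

Answer: 3

Derivation:
Spawn at (row=0, col=0). Try each row:
  row 0: fits
  row 1: fits
  row 2: fits
  row 3: fits
  row 4: blocked -> lock at row 3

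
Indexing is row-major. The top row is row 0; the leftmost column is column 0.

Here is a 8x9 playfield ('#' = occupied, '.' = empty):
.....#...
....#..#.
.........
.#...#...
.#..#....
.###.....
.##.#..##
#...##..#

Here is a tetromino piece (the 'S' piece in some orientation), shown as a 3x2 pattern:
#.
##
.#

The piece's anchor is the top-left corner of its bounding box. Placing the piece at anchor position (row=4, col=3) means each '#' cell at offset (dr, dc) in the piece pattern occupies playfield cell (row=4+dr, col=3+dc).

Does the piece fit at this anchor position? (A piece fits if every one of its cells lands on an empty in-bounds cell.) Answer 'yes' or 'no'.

Answer: no

Derivation:
Check each piece cell at anchor (4, 3):
  offset (0,0) -> (4,3): empty -> OK
  offset (1,0) -> (5,3): occupied ('#') -> FAIL
  offset (1,1) -> (5,4): empty -> OK
  offset (2,1) -> (6,4): occupied ('#') -> FAIL
All cells valid: no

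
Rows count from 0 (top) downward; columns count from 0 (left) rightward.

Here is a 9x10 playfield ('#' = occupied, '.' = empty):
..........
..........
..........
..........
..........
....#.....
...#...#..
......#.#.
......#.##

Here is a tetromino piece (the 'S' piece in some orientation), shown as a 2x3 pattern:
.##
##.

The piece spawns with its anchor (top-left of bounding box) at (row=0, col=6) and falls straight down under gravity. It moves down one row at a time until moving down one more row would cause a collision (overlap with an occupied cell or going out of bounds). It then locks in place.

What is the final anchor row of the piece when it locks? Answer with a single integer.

Answer: 4

Derivation:
Spawn at (row=0, col=6). Try each row:
  row 0: fits
  row 1: fits
  row 2: fits
  row 3: fits
  row 4: fits
  row 5: blocked -> lock at row 4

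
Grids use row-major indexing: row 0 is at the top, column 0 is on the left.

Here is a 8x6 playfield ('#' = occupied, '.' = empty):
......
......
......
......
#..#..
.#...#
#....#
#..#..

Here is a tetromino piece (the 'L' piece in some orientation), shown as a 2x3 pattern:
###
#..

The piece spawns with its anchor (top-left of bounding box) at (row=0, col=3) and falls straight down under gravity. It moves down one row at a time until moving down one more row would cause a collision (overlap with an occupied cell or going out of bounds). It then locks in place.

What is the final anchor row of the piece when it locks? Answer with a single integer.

Spawn at (row=0, col=3). Try each row:
  row 0: fits
  row 1: fits
  row 2: fits
  row 3: blocked -> lock at row 2

Answer: 2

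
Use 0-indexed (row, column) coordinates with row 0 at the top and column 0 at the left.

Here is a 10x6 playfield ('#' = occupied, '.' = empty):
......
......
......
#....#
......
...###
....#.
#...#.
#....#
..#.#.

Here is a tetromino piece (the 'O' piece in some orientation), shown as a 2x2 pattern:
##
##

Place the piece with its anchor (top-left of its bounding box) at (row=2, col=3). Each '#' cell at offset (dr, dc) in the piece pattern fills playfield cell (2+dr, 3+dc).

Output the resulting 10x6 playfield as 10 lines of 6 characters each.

Answer: ......
......
...##.
#..###
......
...###
....#.
#...#.
#....#
..#.#.

Derivation:
Fill (2+0,3+0) = (2,3)
Fill (2+0,3+1) = (2,4)
Fill (2+1,3+0) = (3,3)
Fill (2+1,3+1) = (3,4)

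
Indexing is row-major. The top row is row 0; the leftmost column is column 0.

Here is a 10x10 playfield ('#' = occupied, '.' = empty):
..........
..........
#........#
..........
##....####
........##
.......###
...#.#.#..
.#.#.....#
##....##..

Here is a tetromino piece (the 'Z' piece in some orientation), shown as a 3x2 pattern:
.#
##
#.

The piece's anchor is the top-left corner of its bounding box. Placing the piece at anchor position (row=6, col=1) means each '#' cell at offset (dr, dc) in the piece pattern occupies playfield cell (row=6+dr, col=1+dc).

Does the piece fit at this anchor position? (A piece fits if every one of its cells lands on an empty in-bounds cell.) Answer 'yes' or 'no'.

Check each piece cell at anchor (6, 1):
  offset (0,1) -> (6,2): empty -> OK
  offset (1,0) -> (7,1): empty -> OK
  offset (1,1) -> (7,2): empty -> OK
  offset (2,0) -> (8,1): occupied ('#') -> FAIL
All cells valid: no

Answer: no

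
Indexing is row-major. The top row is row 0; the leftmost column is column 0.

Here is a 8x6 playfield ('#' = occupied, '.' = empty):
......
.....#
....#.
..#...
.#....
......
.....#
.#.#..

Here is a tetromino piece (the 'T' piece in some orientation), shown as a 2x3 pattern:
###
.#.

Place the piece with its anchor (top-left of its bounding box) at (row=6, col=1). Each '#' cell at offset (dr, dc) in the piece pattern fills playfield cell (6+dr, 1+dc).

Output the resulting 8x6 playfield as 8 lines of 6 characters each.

Answer: ......
.....#
....#.
..#...
.#....
......
.###.#
.###..

Derivation:
Fill (6+0,1+0) = (6,1)
Fill (6+0,1+1) = (6,2)
Fill (6+0,1+2) = (6,3)
Fill (6+1,1+1) = (7,2)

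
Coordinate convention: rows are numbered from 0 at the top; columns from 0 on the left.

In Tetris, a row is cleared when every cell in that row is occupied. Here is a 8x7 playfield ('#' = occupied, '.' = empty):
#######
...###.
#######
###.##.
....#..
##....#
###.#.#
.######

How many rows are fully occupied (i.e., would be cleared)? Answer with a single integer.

Check each row:
  row 0: 0 empty cells -> FULL (clear)
  row 1: 4 empty cells -> not full
  row 2: 0 empty cells -> FULL (clear)
  row 3: 2 empty cells -> not full
  row 4: 6 empty cells -> not full
  row 5: 4 empty cells -> not full
  row 6: 2 empty cells -> not full
  row 7: 1 empty cell -> not full
Total rows cleared: 2

Answer: 2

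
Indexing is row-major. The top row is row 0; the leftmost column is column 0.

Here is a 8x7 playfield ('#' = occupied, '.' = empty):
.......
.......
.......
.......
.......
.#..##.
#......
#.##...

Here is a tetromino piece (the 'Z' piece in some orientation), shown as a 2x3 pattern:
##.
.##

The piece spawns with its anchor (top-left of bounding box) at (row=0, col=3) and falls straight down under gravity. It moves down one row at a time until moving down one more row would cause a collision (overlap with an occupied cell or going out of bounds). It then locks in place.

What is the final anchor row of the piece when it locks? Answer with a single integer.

Spawn at (row=0, col=3). Try each row:
  row 0: fits
  row 1: fits
  row 2: fits
  row 3: fits
  row 4: blocked -> lock at row 3

Answer: 3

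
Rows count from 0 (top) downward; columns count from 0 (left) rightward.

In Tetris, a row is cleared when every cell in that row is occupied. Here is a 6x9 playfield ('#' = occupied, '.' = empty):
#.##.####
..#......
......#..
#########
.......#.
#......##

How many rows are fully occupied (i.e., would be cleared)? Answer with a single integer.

Check each row:
  row 0: 2 empty cells -> not full
  row 1: 8 empty cells -> not full
  row 2: 8 empty cells -> not full
  row 3: 0 empty cells -> FULL (clear)
  row 4: 8 empty cells -> not full
  row 5: 6 empty cells -> not full
Total rows cleared: 1

Answer: 1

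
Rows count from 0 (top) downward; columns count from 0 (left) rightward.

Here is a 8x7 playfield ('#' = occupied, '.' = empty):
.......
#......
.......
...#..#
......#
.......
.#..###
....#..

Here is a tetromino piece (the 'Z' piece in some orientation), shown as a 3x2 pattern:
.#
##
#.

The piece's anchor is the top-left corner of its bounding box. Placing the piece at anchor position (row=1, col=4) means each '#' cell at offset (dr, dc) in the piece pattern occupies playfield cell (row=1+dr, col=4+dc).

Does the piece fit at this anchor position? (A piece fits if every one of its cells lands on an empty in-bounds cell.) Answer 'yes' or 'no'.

Check each piece cell at anchor (1, 4):
  offset (0,1) -> (1,5): empty -> OK
  offset (1,0) -> (2,4): empty -> OK
  offset (1,1) -> (2,5): empty -> OK
  offset (2,0) -> (3,4): empty -> OK
All cells valid: yes

Answer: yes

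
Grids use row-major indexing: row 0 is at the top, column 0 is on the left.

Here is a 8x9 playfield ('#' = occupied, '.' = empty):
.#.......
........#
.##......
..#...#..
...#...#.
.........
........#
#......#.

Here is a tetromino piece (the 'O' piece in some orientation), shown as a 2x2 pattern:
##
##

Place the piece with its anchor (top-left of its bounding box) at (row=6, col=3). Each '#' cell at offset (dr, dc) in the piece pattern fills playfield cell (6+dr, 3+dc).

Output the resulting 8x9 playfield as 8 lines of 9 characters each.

Fill (6+0,3+0) = (6,3)
Fill (6+0,3+1) = (6,4)
Fill (6+1,3+0) = (7,3)
Fill (6+1,3+1) = (7,4)

Answer: .#.......
........#
.##......
..#...#..
...#...#.
.........
...##...#
#..##..#.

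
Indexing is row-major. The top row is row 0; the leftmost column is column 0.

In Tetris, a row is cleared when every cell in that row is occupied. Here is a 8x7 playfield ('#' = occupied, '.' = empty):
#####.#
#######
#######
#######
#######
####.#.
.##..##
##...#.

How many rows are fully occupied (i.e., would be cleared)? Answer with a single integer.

Answer: 4

Derivation:
Check each row:
  row 0: 1 empty cell -> not full
  row 1: 0 empty cells -> FULL (clear)
  row 2: 0 empty cells -> FULL (clear)
  row 3: 0 empty cells -> FULL (clear)
  row 4: 0 empty cells -> FULL (clear)
  row 5: 2 empty cells -> not full
  row 6: 3 empty cells -> not full
  row 7: 4 empty cells -> not full
Total rows cleared: 4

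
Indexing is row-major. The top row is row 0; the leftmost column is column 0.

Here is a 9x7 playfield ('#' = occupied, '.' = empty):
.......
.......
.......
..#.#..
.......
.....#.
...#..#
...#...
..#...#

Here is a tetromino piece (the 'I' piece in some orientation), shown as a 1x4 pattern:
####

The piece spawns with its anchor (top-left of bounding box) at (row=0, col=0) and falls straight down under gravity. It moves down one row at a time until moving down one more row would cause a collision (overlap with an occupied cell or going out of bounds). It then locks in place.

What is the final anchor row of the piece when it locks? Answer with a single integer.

Answer: 2

Derivation:
Spawn at (row=0, col=0). Try each row:
  row 0: fits
  row 1: fits
  row 2: fits
  row 3: blocked -> lock at row 2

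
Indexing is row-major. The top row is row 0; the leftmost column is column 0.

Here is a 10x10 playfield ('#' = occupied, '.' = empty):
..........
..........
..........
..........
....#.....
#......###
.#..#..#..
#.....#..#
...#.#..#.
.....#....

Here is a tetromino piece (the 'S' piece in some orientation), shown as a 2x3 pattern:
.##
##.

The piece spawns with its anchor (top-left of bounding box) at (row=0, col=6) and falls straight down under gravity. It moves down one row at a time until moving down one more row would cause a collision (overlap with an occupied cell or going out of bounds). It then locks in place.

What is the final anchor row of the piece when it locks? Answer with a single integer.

Answer: 3

Derivation:
Spawn at (row=0, col=6). Try each row:
  row 0: fits
  row 1: fits
  row 2: fits
  row 3: fits
  row 4: blocked -> lock at row 3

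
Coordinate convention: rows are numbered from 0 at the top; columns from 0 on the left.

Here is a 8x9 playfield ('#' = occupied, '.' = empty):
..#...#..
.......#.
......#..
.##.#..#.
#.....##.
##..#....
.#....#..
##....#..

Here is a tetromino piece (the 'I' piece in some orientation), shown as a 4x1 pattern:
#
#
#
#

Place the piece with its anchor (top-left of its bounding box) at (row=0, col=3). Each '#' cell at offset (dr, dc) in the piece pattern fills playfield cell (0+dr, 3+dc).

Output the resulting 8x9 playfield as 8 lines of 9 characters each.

Answer: ..##..#..
...#...#.
...#..#..
.####..#.
#.....##.
##..#....
.#....#..
##....#..

Derivation:
Fill (0+0,3+0) = (0,3)
Fill (0+1,3+0) = (1,3)
Fill (0+2,3+0) = (2,3)
Fill (0+3,3+0) = (3,3)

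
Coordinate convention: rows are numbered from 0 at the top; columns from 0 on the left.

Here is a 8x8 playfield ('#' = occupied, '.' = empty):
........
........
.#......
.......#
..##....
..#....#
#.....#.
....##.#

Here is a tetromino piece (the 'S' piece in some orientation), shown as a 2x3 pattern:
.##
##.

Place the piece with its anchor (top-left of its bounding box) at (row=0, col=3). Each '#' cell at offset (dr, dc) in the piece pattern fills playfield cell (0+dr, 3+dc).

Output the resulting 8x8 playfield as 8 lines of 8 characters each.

Fill (0+0,3+1) = (0,4)
Fill (0+0,3+2) = (0,5)
Fill (0+1,3+0) = (1,3)
Fill (0+1,3+1) = (1,4)

Answer: ....##..
...##...
.#......
.......#
..##....
..#....#
#.....#.
....##.#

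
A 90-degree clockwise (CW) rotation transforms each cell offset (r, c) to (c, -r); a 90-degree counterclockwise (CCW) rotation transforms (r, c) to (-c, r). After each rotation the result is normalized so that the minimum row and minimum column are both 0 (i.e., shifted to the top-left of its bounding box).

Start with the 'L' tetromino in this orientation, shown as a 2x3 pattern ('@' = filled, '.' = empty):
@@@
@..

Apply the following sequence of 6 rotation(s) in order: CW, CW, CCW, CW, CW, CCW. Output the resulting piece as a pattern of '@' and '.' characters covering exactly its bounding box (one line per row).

Start:
@@@
@..
After rotation 1 (CW):
@@
.@
.@
After rotation 2 (CW):
..@
@@@
After rotation 3 (CCW):
@@
.@
.@
After rotation 4 (CW):
..@
@@@
After rotation 5 (CW):
@.
@.
@@
After rotation 6 (CCW):
..@
@@@

Answer: ..@
@@@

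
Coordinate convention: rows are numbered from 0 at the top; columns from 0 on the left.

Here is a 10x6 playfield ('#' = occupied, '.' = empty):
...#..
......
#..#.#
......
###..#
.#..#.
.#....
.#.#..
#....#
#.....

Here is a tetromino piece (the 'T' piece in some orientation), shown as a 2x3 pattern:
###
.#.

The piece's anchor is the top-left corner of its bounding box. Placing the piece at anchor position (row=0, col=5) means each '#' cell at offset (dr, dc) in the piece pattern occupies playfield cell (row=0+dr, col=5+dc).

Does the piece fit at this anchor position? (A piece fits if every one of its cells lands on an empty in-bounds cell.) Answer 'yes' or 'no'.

Check each piece cell at anchor (0, 5):
  offset (0,0) -> (0,5): empty -> OK
  offset (0,1) -> (0,6): out of bounds -> FAIL
  offset (0,2) -> (0,7): out of bounds -> FAIL
  offset (1,1) -> (1,6): out of bounds -> FAIL
All cells valid: no

Answer: no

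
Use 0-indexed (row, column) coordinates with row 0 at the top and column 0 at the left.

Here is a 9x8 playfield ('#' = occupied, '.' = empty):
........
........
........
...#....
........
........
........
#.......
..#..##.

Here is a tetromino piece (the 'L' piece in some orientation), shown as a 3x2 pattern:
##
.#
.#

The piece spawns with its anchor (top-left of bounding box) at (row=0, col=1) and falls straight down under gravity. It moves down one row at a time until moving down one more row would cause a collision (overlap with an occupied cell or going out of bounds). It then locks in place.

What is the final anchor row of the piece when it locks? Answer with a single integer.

Answer: 5

Derivation:
Spawn at (row=0, col=1). Try each row:
  row 0: fits
  row 1: fits
  row 2: fits
  row 3: fits
  row 4: fits
  row 5: fits
  row 6: blocked -> lock at row 5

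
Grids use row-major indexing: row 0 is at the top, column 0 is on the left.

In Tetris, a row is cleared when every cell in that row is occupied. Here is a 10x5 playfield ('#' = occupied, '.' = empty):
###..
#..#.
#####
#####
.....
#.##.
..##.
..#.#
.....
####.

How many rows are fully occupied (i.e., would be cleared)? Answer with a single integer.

Answer: 2

Derivation:
Check each row:
  row 0: 2 empty cells -> not full
  row 1: 3 empty cells -> not full
  row 2: 0 empty cells -> FULL (clear)
  row 3: 0 empty cells -> FULL (clear)
  row 4: 5 empty cells -> not full
  row 5: 2 empty cells -> not full
  row 6: 3 empty cells -> not full
  row 7: 3 empty cells -> not full
  row 8: 5 empty cells -> not full
  row 9: 1 empty cell -> not full
Total rows cleared: 2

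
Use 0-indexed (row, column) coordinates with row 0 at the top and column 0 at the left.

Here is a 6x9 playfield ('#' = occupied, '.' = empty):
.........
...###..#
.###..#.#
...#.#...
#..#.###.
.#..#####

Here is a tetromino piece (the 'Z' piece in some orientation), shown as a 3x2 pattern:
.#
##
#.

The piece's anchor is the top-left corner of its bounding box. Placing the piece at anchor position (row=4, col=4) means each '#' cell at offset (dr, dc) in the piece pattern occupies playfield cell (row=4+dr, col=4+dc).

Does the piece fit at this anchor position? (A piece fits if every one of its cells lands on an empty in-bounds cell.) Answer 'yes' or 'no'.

Check each piece cell at anchor (4, 4):
  offset (0,1) -> (4,5): occupied ('#') -> FAIL
  offset (1,0) -> (5,4): occupied ('#') -> FAIL
  offset (1,1) -> (5,5): occupied ('#') -> FAIL
  offset (2,0) -> (6,4): out of bounds -> FAIL
All cells valid: no

Answer: no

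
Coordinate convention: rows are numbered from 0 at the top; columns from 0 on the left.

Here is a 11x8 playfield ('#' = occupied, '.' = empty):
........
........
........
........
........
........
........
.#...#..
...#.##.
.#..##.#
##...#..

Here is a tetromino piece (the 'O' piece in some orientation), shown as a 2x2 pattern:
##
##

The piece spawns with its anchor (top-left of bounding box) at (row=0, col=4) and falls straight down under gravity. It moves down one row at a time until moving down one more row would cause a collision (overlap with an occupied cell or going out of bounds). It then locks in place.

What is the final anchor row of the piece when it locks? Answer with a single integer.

Answer: 5

Derivation:
Spawn at (row=0, col=4). Try each row:
  row 0: fits
  row 1: fits
  row 2: fits
  row 3: fits
  row 4: fits
  row 5: fits
  row 6: blocked -> lock at row 5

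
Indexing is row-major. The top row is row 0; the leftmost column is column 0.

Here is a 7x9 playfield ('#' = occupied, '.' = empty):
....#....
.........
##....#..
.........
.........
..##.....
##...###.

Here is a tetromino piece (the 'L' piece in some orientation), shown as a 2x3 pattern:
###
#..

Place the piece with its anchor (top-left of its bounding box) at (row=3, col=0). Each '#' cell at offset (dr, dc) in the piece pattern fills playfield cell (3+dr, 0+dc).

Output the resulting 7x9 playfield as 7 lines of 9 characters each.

Answer: ....#....
.........
##....#..
###......
#........
..##.....
##...###.

Derivation:
Fill (3+0,0+0) = (3,0)
Fill (3+0,0+1) = (3,1)
Fill (3+0,0+2) = (3,2)
Fill (3+1,0+0) = (4,0)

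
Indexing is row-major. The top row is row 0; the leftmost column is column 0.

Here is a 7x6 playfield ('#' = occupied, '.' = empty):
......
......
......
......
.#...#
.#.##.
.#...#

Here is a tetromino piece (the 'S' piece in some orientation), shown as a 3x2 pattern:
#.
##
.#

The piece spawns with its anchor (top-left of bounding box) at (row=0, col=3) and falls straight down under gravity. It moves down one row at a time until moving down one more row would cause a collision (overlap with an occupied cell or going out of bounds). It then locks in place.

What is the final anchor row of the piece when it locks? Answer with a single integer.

Answer: 2

Derivation:
Spawn at (row=0, col=3). Try each row:
  row 0: fits
  row 1: fits
  row 2: fits
  row 3: blocked -> lock at row 2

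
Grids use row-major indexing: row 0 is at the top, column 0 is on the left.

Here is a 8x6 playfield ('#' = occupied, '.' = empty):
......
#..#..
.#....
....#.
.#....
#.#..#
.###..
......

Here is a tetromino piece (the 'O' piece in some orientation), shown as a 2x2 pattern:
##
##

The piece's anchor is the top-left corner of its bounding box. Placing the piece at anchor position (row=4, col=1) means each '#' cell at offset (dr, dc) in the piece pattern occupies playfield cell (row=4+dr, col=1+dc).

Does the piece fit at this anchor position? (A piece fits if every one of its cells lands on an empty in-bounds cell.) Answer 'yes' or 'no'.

Check each piece cell at anchor (4, 1):
  offset (0,0) -> (4,1): occupied ('#') -> FAIL
  offset (0,1) -> (4,2): empty -> OK
  offset (1,0) -> (5,1): empty -> OK
  offset (1,1) -> (5,2): occupied ('#') -> FAIL
All cells valid: no

Answer: no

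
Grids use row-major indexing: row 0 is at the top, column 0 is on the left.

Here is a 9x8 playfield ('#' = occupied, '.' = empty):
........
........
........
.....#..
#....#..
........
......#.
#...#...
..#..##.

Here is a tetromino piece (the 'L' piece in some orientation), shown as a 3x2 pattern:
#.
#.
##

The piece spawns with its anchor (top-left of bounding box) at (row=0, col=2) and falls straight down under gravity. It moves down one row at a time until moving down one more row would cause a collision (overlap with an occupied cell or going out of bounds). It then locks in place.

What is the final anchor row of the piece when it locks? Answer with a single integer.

Answer: 5

Derivation:
Spawn at (row=0, col=2). Try each row:
  row 0: fits
  row 1: fits
  row 2: fits
  row 3: fits
  row 4: fits
  row 5: fits
  row 6: blocked -> lock at row 5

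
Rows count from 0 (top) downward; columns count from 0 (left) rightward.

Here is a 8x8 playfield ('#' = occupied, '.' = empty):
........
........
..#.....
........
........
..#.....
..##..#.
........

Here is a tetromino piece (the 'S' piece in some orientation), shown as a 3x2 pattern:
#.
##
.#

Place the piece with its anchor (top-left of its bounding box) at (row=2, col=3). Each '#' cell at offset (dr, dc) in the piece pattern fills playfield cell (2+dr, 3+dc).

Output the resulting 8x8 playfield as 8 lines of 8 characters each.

Fill (2+0,3+0) = (2,3)
Fill (2+1,3+0) = (3,3)
Fill (2+1,3+1) = (3,4)
Fill (2+2,3+1) = (4,4)

Answer: ........
........
..##....
...##...
....#...
..#.....
..##..#.
........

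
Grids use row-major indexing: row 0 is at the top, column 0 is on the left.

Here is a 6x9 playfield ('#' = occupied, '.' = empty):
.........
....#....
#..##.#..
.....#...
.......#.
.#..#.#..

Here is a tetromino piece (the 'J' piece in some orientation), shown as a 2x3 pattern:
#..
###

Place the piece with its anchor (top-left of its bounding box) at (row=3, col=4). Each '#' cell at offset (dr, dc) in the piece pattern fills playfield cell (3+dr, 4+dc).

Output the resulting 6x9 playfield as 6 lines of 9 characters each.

Answer: .........
....#....
#..##.#..
....##...
....####.
.#..#.#..

Derivation:
Fill (3+0,4+0) = (3,4)
Fill (3+1,4+0) = (4,4)
Fill (3+1,4+1) = (4,5)
Fill (3+1,4+2) = (4,6)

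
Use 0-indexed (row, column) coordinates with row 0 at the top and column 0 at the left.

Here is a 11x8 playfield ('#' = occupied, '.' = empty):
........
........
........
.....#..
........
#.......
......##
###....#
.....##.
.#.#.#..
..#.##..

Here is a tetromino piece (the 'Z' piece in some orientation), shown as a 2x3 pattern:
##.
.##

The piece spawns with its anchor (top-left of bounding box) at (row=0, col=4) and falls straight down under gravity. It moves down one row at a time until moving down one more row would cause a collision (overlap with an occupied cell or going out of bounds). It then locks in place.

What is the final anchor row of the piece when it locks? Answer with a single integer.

Answer: 1

Derivation:
Spawn at (row=0, col=4). Try each row:
  row 0: fits
  row 1: fits
  row 2: blocked -> lock at row 1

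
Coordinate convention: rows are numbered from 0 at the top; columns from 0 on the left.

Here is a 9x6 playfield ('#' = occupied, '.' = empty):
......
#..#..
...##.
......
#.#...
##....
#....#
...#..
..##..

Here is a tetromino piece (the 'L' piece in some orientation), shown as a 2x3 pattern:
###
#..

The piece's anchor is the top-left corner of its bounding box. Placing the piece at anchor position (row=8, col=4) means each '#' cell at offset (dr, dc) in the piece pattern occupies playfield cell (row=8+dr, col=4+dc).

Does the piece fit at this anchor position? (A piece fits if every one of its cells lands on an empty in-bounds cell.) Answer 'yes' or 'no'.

Check each piece cell at anchor (8, 4):
  offset (0,0) -> (8,4): empty -> OK
  offset (0,1) -> (8,5): empty -> OK
  offset (0,2) -> (8,6): out of bounds -> FAIL
  offset (1,0) -> (9,4): out of bounds -> FAIL
All cells valid: no

Answer: no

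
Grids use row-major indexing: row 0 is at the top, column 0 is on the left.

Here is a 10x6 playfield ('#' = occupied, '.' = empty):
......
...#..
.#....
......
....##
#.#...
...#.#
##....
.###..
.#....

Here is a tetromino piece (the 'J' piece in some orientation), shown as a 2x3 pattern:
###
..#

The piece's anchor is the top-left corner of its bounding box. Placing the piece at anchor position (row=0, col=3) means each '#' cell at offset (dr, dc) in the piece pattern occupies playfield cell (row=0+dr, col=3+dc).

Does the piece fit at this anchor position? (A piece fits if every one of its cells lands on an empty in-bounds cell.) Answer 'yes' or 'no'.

Answer: yes

Derivation:
Check each piece cell at anchor (0, 3):
  offset (0,0) -> (0,3): empty -> OK
  offset (0,1) -> (0,4): empty -> OK
  offset (0,2) -> (0,5): empty -> OK
  offset (1,2) -> (1,5): empty -> OK
All cells valid: yes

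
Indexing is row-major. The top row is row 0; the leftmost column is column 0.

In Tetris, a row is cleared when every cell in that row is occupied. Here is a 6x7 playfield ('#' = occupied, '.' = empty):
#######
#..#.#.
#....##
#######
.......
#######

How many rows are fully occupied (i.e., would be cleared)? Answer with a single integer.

Check each row:
  row 0: 0 empty cells -> FULL (clear)
  row 1: 4 empty cells -> not full
  row 2: 4 empty cells -> not full
  row 3: 0 empty cells -> FULL (clear)
  row 4: 7 empty cells -> not full
  row 5: 0 empty cells -> FULL (clear)
Total rows cleared: 3

Answer: 3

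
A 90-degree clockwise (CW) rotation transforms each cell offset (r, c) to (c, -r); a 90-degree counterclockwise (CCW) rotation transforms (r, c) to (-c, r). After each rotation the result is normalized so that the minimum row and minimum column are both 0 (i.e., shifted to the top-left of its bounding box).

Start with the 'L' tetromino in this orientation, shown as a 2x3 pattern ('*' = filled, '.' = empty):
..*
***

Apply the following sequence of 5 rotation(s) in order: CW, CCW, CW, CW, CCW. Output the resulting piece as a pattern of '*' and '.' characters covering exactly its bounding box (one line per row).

Start:
..*
***
After rotation 1 (CW):
*.
*.
**
After rotation 2 (CCW):
..*
***
After rotation 3 (CW):
*.
*.
**
After rotation 4 (CW):
***
*..
After rotation 5 (CCW):
*.
*.
**

Answer: *.
*.
**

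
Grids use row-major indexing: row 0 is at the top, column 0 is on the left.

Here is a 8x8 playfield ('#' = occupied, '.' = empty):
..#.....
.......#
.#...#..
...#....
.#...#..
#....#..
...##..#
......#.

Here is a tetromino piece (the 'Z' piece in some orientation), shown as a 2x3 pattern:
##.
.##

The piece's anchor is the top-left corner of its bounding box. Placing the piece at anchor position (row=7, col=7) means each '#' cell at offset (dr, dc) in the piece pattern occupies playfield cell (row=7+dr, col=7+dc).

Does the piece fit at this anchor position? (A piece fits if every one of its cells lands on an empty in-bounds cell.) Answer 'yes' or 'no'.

Check each piece cell at anchor (7, 7):
  offset (0,0) -> (7,7): empty -> OK
  offset (0,1) -> (7,8): out of bounds -> FAIL
  offset (1,1) -> (8,8): out of bounds -> FAIL
  offset (1,2) -> (8,9): out of bounds -> FAIL
All cells valid: no

Answer: no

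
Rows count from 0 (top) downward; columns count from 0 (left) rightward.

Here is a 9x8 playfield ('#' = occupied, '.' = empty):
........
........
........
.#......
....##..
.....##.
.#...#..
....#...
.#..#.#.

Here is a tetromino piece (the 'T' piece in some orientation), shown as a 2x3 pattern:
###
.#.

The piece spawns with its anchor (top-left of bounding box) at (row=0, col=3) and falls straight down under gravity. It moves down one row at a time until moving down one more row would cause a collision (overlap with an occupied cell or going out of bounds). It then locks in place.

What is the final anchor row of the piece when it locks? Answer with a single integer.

Spawn at (row=0, col=3). Try each row:
  row 0: fits
  row 1: fits
  row 2: fits
  row 3: blocked -> lock at row 2

Answer: 2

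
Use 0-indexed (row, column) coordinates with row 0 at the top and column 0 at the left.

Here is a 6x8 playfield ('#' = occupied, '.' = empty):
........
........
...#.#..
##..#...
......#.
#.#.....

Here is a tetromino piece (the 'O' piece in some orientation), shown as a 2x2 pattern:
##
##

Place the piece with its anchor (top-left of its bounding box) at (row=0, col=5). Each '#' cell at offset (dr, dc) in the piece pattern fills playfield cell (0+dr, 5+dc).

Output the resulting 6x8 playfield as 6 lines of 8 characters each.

Answer: .....##.
.....##.
...#.#..
##..#...
......#.
#.#.....

Derivation:
Fill (0+0,5+0) = (0,5)
Fill (0+0,5+1) = (0,6)
Fill (0+1,5+0) = (1,5)
Fill (0+1,5+1) = (1,6)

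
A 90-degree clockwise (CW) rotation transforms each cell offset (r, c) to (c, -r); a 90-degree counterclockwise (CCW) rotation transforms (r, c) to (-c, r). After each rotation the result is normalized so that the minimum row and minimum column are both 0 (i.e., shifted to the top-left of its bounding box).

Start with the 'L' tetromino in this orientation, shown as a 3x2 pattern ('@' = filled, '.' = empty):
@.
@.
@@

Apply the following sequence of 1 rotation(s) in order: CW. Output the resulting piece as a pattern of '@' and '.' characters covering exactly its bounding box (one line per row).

Answer: @@@
@..

Derivation:
Start:
@.
@.
@@
After rotation 1 (CW):
@@@
@..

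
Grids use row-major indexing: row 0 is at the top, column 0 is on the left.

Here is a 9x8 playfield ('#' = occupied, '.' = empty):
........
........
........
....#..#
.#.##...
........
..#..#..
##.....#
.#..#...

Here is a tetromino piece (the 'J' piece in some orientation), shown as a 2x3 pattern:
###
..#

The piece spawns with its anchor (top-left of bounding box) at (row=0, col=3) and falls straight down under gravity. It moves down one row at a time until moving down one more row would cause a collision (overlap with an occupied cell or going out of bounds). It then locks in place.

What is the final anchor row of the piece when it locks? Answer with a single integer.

Answer: 2

Derivation:
Spawn at (row=0, col=3). Try each row:
  row 0: fits
  row 1: fits
  row 2: fits
  row 3: blocked -> lock at row 2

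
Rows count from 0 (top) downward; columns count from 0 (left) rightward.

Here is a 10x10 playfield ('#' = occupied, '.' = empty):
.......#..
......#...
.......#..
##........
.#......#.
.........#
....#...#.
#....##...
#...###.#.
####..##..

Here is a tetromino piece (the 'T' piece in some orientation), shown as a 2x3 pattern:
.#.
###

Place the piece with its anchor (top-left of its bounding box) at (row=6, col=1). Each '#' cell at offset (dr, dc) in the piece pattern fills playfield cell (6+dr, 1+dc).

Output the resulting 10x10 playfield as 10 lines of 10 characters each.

Fill (6+0,1+1) = (6,2)
Fill (6+1,1+0) = (7,1)
Fill (6+1,1+1) = (7,2)
Fill (6+1,1+2) = (7,3)

Answer: .......#..
......#...
.......#..
##........
.#......#.
.........#
..#.#...#.
####.##...
#...###.#.
####..##..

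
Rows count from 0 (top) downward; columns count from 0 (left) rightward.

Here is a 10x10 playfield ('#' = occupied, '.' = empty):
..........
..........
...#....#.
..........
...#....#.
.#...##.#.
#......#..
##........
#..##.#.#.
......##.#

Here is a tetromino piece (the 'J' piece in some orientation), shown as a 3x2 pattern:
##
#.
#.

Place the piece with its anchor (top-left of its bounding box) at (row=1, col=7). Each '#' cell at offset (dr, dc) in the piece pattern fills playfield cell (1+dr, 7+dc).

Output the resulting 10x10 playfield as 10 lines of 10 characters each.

Fill (1+0,7+0) = (1,7)
Fill (1+0,7+1) = (1,8)
Fill (1+1,7+0) = (2,7)
Fill (1+2,7+0) = (3,7)

Answer: ..........
.......##.
...#...##.
.......#..
...#....#.
.#...##.#.
#......#..
##........
#..##.#.#.
......##.#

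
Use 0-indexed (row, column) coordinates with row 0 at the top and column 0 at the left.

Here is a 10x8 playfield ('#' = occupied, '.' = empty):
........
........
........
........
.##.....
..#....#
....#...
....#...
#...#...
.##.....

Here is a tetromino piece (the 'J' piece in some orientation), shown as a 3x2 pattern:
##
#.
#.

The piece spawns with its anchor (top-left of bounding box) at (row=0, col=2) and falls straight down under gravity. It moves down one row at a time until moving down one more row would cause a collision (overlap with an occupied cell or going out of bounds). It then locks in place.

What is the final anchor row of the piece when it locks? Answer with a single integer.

Answer: 1

Derivation:
Spawn at (row=0, col=2). Try each row:
  row 0: fits
  row 1: fits
  row 2: blocked -> lock at row 1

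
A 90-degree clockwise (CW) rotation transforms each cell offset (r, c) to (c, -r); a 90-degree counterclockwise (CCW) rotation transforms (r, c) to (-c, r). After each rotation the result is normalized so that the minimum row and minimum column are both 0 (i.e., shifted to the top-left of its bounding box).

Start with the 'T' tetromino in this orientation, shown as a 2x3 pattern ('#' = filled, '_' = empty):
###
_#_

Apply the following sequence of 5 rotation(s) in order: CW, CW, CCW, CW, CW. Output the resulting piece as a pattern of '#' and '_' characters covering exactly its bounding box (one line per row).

Start:
###
_#_
After rotation 1 (CW):
_#
##
_#
After rotation 2 (CW):
_#_
###
After rotation 3 (CCW):
_#
##
_#
After rotation 4 (CW):
_#_
###
After rotation 5 (CW):
#_
##
#_

Answer: #_
##
#_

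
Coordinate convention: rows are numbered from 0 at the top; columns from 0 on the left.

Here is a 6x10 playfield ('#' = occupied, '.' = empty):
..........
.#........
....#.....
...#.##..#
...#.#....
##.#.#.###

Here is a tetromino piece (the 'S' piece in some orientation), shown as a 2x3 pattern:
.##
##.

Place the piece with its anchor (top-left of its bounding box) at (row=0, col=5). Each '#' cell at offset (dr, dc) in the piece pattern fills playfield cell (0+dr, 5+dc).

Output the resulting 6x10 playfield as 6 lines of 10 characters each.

Fill (0+0,5+1) = (0,6)
Fill (0+0,5+2) = (0,7)
Fill (0+1,5+0) = (1,5)
Fill (0+1,5+1) = (1,6)

Answer: ......##..
.#...##...
....#.....
...#.##..#
...#.#....
##.#.#.###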